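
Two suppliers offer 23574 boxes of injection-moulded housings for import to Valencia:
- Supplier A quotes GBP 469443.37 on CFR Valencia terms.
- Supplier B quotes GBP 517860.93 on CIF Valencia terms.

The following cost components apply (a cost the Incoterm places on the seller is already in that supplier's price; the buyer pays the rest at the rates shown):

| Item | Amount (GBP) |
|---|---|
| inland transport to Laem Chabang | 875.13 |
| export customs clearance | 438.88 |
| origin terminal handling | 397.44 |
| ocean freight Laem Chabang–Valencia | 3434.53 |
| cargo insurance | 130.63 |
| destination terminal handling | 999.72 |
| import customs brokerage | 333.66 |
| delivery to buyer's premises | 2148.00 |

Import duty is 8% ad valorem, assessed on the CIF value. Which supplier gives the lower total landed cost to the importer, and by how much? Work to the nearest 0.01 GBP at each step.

Supplier A is cheaper by GBP 52149.88

Supplier A (CFR):
CIF value = CFR price + insurance = 469443.37 + 130.63 = 469574.00
Import duty = 469574.00 × 8% = 37565.92
Buyer bears (A): 130.63 + 999.72 + 333.66 + 2148.00 = 3612.01
Landed cost (A) = invoice 469443.37 + 3612.01 + duty 37565.92 = 510621.30
Supplier B (CIF):
The CIF price already equals the CIF value: 517860.93
Import duty = 517860.93 × 8% = 41428.87
Buyer bears (B): 999.72 + 333.66 + 2148.00 = 3481.38
Landed cost (B) = invoice 517860.93 + 3481.38 + duty 41428.87 = 562771.18
Difference = |510621.30 − 562771.18| = 52149.88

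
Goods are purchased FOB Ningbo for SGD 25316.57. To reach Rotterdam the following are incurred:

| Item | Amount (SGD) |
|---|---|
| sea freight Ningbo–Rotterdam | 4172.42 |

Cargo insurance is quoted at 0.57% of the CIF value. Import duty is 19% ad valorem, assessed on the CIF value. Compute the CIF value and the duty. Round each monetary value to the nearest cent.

CIF value: SGD 29658.04; import duty: SGD 5635.03

Let C be the CIF value. C = FOB price + freight + 0.57% × C
C − 0.57% × C = 25316.57 + 4172.42
0.9943 × C = 29488.99
C = 29488.99 / 0.9943 = 29658.04
Insurance premium = 0.57% × 29658.04 = 169.05
Import duty = 29658.04 × 19% = 5635.03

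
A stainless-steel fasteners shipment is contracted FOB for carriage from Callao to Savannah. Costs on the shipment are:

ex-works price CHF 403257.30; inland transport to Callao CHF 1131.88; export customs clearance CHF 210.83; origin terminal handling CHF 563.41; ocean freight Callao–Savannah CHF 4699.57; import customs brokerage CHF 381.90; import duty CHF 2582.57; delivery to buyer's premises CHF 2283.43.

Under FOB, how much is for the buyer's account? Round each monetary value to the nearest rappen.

FOB: the seller bears costs until goods are on board at the origin port; the buyer bears freight, insurance and all costs thereafter.
Seller's account: goods 403257.30 + inland to port 1131.88 + export clearance 210.83 + origin terminal 563.41 = 405163.42
Buyer's account: freight 4699.57 + brokerage 381.90 + duty 2582.57 + delivery 2283.43 = 9947.47

Buyer's account: CHF 9947.47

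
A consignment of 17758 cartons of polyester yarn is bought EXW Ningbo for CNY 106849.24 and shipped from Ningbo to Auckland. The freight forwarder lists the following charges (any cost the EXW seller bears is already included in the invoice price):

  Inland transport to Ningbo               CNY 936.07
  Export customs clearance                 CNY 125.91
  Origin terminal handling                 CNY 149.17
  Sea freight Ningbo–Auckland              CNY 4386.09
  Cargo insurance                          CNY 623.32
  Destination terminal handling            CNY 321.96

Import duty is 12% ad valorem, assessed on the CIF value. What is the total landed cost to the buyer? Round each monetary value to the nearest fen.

Total landed cost: CNY 126960.14

EXW: the seller makes goods available at their premises; the buyer bears all onward costs.
CIF value = EXW price + inland to port + export clearance + origin terminal + freight + insurance = 106849.24 + 936.07 + 125.91 + 149.17 + 4386.09 + 623.32 = 113069.80
Import duty = 113069.80 × 12% = 13568.38
Buyer bears: inland to port 936.07 + export clearance 125.91 + origin terminal 149.17 + freight 4386.09 + insurance 623.32 + destination terminal 321.96 + duty 13568.38 = 20110.90
Landed cost = invoice 106849.24 + 20110.90 = 126960.14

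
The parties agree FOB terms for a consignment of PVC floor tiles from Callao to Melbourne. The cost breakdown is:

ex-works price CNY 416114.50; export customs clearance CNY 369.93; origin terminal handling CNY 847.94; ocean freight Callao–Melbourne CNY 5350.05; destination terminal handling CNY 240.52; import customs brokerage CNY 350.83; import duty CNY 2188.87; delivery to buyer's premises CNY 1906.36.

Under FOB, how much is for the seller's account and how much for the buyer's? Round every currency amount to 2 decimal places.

FOB: the seller bears costs until goods are on board at the origin port; the buyer bears freight, insurance and all costs thereafter.
Seller's account: goods 416114.50 + export clearance 369.93 + origin terminal 847.94 = 417332.37
Buyer's account: freight 5350.05 + destination terminal 240.52 + brokerage 350.83 + duty 2188.87 + delivery 1906.36 = 10036.63

Seller: CNY 417332.37; buyer: CNY 10036.63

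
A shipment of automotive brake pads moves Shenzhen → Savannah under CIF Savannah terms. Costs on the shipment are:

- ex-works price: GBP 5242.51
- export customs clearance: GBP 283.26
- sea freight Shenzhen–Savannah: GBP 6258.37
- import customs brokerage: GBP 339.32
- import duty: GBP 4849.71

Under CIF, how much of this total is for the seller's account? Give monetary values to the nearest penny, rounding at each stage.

CIF: the seller pays costs through ocean freight and marine insurance to the destination port.
Seller's account: goods 5242.51 + export clearance 283.26 + freight 6258.37 = 11784.14
Buyer's account: brokerage 339.32 + duty 4849.71 = 5189.03

Seller's account: GBP 11784.14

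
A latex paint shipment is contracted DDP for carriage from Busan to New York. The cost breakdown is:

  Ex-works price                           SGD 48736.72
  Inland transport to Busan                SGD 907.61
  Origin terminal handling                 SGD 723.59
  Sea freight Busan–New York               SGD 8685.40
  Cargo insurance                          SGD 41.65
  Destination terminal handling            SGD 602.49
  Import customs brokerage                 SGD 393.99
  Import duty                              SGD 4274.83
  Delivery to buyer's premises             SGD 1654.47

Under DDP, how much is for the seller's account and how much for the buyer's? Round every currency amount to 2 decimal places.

Seller: SGD 66020.75; buyer: SGD 0.00

DDP: the seller bears all costs including import duty.
Seller's account: goods 48736.72 + inland to port 907.61 + origin terminal 723.59 + freight 8685.40 + insurance 41.65 + destination terminal 602.49 + brokerage 393.99 + duty 4274.83 + delivery 1654.47 = 66020.75
Buyer's account: 0.00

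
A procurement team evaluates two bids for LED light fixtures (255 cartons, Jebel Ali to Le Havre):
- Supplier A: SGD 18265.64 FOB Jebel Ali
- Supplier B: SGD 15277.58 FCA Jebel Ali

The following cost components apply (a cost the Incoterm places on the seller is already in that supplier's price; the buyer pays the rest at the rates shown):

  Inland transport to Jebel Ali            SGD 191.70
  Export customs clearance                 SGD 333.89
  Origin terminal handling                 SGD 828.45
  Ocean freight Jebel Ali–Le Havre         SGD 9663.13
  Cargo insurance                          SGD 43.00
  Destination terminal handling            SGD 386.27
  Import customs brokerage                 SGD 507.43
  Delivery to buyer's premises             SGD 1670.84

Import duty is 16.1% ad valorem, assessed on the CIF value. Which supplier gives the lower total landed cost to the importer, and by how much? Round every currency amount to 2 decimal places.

Supplier A (FOB):
CIF value = FOB price + freight + insurance = 18265.64 + 9663.13 + 43.00 = 27971.77
Import duty = 27971.77 × 16.1% = 4503.45
Buyer bears (A): 9663.13 + 43.00 + 386.27 + 507.43 + 1670.84 = 12270.67
Landed cost (A) = invoice 18265.64 + 12270.67 + duty 4503.45 = 35039.76
Supplier B (FCA):
CIF value = FCA price + origin terminal + freight + insurance = 15277.58 + 828.45 + 9663.13 + 43.00 = 25812.16
Import duty = 25812.16 × 16.1% = 4155.76
Buyer bears (B): 828.45 + 9663.13 + 43.00 + 386.27 + 507.43 + 1670.84 = 13099.12
Landed cost (B) = invoice 15277.58 + 13099.12 + duty 4155.76 = 32532.46
Difference = |35039.76 − 32532.46| = 2507.30

Supplier B is cheaper by SGD 2507.30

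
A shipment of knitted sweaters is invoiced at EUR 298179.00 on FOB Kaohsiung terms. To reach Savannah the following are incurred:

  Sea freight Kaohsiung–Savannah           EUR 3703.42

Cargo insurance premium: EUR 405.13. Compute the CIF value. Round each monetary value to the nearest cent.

CIF = FOB price + freight + insurance
CIF = 298179.00 + 3703.42 + 405.13 = 302287.55

CIF value: EUR 302287.55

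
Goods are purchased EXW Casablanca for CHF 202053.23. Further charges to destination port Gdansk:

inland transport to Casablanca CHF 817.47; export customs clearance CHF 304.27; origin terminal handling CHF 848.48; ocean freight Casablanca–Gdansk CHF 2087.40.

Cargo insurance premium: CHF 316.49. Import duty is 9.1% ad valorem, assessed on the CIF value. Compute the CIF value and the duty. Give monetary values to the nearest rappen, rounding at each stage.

CIF value: CHF 206427.34; import duty: CHF 18784.89

CIF = EXW price + pre-shipment costs + freight + insurance
CIF = 202053.23 + 817.47 + 304.27 + 848.48 + 2087.40 + 316.49 = 206427.34
Import duty = 206427.34 × 9.1% = 18784.89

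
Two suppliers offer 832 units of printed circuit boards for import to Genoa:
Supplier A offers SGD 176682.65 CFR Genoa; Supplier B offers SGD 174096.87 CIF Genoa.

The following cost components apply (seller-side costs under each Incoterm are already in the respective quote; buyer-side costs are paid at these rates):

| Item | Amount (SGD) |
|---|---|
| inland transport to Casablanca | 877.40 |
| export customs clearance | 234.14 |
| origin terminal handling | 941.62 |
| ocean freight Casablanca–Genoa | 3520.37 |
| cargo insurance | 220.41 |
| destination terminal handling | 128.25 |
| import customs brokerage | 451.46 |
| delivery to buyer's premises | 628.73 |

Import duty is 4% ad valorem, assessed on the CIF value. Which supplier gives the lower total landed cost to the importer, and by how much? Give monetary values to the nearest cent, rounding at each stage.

Supplier A (CFR):
CIF value = CFR price + insurance = 176682.65 + 220.41 = 176903.06
Import duty = 176903.06 × 4% = 7076.12
Buyer bears (A): 220.41 + 128.25 + 451.46 + 628.73 = 1428.85
Landed cost (A) = invoice 176682.65 + 1428.85 + duty 7076.12 = 185187.62
Supplier B (CIF):
The CIF price already equals the CIF value: 174096.87
Import duty = 174096.87 × 4% = 6963.87
Buyer bears (B): 128.25 + 451.46 + 628.73 = 1208.44
Landed cost (B) = invoice 174096.87 + 1208.44 + duty 6963.87 = 182269.18
Difference = |185187.62 − 182269.18| = 2918.44

Supplier B is cheaper by SGD 2918.44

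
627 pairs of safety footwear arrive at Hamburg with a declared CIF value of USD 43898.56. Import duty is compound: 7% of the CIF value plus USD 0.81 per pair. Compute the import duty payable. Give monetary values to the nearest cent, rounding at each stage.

Import duty: USD 3580.77

Ad valorem component: 43898.56 × 7% = 3072.90
Specific component: 627 × 0.81 = 507.87
Import duty = 3072.90 + 507.87 = 3580.77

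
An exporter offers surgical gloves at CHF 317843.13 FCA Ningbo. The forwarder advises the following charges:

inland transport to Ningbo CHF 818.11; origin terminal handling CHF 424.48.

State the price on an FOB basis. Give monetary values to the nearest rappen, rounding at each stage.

FOB price: CHF 318267.61

Not relevant to the conversion: inland to port — on the seller under both FCA and FOB; already in the FCA price and stays in the FOB price.
From FCA to FOB, the seller additionally bears: origin terminal.
FOB price = 317843.13 + 424.48 = 318267.61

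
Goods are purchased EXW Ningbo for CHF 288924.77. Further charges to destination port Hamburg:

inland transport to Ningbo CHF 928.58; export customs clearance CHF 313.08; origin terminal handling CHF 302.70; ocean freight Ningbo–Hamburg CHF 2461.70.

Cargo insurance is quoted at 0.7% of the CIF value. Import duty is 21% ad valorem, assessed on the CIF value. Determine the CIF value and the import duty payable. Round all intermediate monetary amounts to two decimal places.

Let C be the CIF value. C = EXW price + pre-shipment costs + freight + 0.7% × C
C − 0.7% × C = 288924.77 + 928.58 + 313.08 + 302.70 + 2461.70
0.993 × C = 292930.83
C = 292930.83 / 0.993 = 294995.80
Insurance premium = 0.7% × 294995.80 = 2064.97
Import duty = 294995.80 × 21% = 61949.12

CIF value: CHF 294995.80; import duty: CHF 61949.12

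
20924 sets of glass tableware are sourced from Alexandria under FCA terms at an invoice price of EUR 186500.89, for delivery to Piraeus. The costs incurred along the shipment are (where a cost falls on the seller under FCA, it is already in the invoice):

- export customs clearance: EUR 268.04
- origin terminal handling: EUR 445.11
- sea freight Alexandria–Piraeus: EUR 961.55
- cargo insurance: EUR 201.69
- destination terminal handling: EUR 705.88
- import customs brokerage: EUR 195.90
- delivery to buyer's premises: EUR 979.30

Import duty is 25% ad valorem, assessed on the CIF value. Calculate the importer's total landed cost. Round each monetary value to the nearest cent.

FCA: the seller delivers export-cleared goods to the carrier; the buyer bears costs from that point.
Already in the invoice (seller's account under FCA): export clearance — exclude.
CIF value = FCA price + origin terminal + freight + insurance = 186500.89 + 445.11 + 961.55 + 201.69 = 188109.24
Import duty = 188109.24 × 25% = 47027.31
Buyer bears: origin terminal 445.11 + freight 961.55 + insurance 201.69 + destination terminal 705.88 + brokerage 195.90 + delivery 979.30 + duty 47027.31 = 50516.74
Landed cost = invoice 186500.89 + 50516.74 = 237017.63

Total landed cost: EUR 237017.63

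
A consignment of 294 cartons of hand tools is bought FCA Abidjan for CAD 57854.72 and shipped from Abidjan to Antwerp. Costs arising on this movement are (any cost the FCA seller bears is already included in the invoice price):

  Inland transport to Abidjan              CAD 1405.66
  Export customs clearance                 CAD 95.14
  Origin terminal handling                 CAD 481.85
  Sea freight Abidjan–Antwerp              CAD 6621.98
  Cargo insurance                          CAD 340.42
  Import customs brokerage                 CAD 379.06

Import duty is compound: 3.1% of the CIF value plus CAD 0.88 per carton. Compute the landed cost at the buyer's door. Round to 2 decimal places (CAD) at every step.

FCA: the seller delivers export-cleared goods to the carrier; the buyer bears costs from that point.
Already in the invoice (seller's account under FCA): inland to port, export clearance — exclude.
CIF value = FCA price + origin terminal + freight + insurance = 57854.72 + 481.85 + 6621.98 + 340.42 = 65298.97
Ad valorem component: 65298.97 × 3.1% = 2024.27
Specific component: 294 × 0.88 = 258.72
Import duty = 2024.27 + 258.72 = 2282.99
Buyer bears: origin terminal 481.85 + freight 6621.98 + insurance 340.42 + brokerage 379.06 + duty 2282.99 = 10106.30
Landed cost = invoice 57854.72 + 10106.30 = 67961.02

Total landed cost: CAD 67961.02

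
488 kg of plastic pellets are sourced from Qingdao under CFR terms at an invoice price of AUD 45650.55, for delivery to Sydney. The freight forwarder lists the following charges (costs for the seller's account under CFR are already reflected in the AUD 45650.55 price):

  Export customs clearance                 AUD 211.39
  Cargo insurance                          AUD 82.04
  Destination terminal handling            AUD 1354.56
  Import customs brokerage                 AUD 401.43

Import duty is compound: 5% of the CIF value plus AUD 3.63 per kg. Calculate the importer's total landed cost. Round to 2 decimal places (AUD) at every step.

Total landed cost: AUD 51546.65

CFR: the seller pays costs through ocean freight to the destination port, but not insurance.
Already in the invoice (seller's account under CFR): export clearance — exclude.
CIF value = CFR price + insurance = 45650.55 + 82.04 = 45732.59
Ad valorem component: 45732.59 × 5% = 2286.63
Specific component: 488 × 3.63 = 1771.44
Import duty = 2286.63 + 1771.44 = 4058.07
Buyer bears: insurance 82.04 + destination terminal 1354.56 + brokerage 401.43 + duty 4058.07 = 5896.10
Landed cost = invoice 45650.55 + 5896.10 = 51546.65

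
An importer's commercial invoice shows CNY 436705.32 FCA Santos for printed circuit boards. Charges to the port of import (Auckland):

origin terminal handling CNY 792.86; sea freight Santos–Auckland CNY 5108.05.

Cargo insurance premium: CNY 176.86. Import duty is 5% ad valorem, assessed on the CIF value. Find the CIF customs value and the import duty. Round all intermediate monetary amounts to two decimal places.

CIF value: CNY 442783.09; import duty: CNY 22139.15

CIF = FCA price + pre-shipment costs + freight + insurance
CIF = 436705.32 + 792.86 + 5108.05 + 176.86 = 442783.09
Import duty = 442783.09 × 5% = 22139.15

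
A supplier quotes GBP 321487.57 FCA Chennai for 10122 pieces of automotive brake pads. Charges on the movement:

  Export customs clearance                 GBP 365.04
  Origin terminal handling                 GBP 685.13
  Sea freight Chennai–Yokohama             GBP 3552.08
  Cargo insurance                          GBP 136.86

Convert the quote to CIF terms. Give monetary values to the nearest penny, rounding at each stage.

CIF price: GBP 325861.64

Not relevant to the conversion: export clearance — on the seller under both FCA and CIF; already in the FCA price and stays in the CIF price.
From FCA to CIF, the seller additionally bears: origin terminal, freight, insurance.
CIF price = 321487.57 + 685.13 + 3552.08 + 136.86 = 325861.64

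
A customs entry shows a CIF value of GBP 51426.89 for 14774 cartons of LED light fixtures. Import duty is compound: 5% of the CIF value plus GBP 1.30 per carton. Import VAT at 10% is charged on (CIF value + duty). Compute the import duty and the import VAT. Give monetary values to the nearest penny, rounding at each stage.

Import duty: GBP 21777.54; import VAT: GBP 7320.44

Ad valorem component: 51426.89 × 5% = 2571.34
Specific component: 14774 × 1.30 = 19206.20
Import duty = 2571.34 + 19206.20 = 21777.54
VAT base = CIF + duty = 51426.89 + 21777.54 = 73204.43
Import VAT = 73204.43 × 10% = 7320.44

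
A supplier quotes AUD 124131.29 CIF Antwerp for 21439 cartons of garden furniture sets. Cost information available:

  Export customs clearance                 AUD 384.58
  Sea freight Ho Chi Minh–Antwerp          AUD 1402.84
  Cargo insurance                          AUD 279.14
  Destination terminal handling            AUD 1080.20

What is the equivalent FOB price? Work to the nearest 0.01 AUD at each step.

FOB price: AUD 122449.31

Not relevant to the conversion: export clearance — on the seller under both CIF and FOB; already in the CIF price and stays in the FOB price. destination terminal — on the buyer under both terms; not part of either seller's price.
From CIF to FOB, the seller no longer bears: freight, insurance.
FOB price = 124131.29 − 1402.84 − 279.14 = 122449.31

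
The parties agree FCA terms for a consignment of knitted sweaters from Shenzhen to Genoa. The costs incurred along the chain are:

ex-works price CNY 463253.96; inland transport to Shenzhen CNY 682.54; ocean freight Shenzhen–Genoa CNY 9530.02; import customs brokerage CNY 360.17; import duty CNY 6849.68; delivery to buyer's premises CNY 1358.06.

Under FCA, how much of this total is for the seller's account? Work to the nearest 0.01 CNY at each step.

FCA: the seller delivers export-cleared goods to the carrier; the buyer bears costs from that point.
Seller's account: goods 463253.96 + inland to port 682.54 = 463936.50
Buyer's account: freight 9530.02 + brokerage 360.17 + duty 6849.68 + delivery 1358.06 = 18097.93

Seller's account: CNY 463936.50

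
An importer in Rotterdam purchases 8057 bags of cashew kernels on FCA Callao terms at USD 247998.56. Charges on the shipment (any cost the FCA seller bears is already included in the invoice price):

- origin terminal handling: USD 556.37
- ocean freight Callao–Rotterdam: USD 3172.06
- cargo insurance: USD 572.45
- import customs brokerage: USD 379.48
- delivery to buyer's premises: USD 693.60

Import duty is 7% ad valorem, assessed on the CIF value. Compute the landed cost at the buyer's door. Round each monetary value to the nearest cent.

Total landed cost: USD 271033.48

FCA: the seller delivers export-cleared goods to the carrier; the buyer bears costs from that point.
CIF value = FCA price + origin terminal + freight + insurance = 247998.56 + 556.37 + 3172.06 + 572.45 = 252299.44
Import duty = 252299.44 × 7% = 17660.96
Buyer bears: origin terminal 556.37 + freight 3172.06 + insurance 572.45 + brokerage 379.48 + delivery 693.60 + duty 17660.96 = 23034.92
Landed cost = invoice 247998.56 + 23034.92 = 271033.48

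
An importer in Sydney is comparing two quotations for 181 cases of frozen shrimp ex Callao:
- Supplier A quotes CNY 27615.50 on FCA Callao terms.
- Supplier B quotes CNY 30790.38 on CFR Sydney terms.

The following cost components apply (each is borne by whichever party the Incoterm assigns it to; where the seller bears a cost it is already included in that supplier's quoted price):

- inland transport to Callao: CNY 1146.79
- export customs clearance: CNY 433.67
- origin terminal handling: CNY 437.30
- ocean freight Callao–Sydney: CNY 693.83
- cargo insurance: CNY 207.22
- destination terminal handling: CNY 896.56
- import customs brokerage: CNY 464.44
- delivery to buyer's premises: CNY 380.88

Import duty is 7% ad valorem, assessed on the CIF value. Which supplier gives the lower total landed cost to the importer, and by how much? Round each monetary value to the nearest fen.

Supplier A (FCA):
CIF value = FCA price + origin terminal + freight + insurance = 27615.50 + 437.30 + 693.83 + 207.22 = 28953.85
Import duty = 28953.85 × 7% = 2026.77
Buyer bears (A): 437.30 + 693.83 + 207.22 + 896.56 + 464.44 + 380.88 = 3080.23
Landed cost (A) = invoice 27615.50 + 3080.23 + duty 2026.77 = 32722.50
Supplier B (CFR):
CIF value = CFR price + insurance = 30790.38 + 207.22 = 30997.60
Import duty = 30997.60 × 7% = 2169.83
Buyer bears (B): 207.22 + 896.56 + 464.44 + 380.88 = 1949.10
Landed cost (B) = invoice 30790.38 + 1949.10 + duty 2169.83 = 34909.31
Difference = |32722.50 − 34909.31| = 2186.81

Supplier A is cheaper by CNY 2186.81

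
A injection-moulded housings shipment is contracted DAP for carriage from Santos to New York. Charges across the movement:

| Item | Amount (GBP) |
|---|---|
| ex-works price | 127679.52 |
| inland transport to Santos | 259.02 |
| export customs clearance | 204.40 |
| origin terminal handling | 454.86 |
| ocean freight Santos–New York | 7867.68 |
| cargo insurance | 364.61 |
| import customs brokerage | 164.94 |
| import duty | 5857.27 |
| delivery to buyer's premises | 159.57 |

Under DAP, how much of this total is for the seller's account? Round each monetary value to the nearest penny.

DAP: the seller bears all costs to the named destination except import duty and clearance.
Seller's account: goods 127679.52 + inland to port 259.02 + export clearance 204.40 + origin terminal 454.86 + freight 7867.68 + insurance 364.61 + delivery 159.57 = 136989.66
Buyer's account: brokerage 164.94 + duty 5857.27 = 6022.21

Seller's account: GBP 136989.66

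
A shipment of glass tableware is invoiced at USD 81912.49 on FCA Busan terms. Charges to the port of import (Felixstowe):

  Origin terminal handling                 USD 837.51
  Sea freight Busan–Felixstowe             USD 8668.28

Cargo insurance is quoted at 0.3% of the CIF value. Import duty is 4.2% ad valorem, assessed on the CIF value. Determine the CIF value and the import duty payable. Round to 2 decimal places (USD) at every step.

CIF value: USD 91693.36; import duty: USD 3851.12

Let C be the CIF value. C = FCA price + pre-shipment costs + freight + 0.3% × C
C − 0.3% × C = 81912.49 + 837.51 + 8668.28
0.997 × C = 91418.28
C = 91418.28 / 0.997 = 91693.36
Insurance premium = 0.3% × 91693.36 = 275.08
Import duty = 91693.36 × 4.2% = 3851.12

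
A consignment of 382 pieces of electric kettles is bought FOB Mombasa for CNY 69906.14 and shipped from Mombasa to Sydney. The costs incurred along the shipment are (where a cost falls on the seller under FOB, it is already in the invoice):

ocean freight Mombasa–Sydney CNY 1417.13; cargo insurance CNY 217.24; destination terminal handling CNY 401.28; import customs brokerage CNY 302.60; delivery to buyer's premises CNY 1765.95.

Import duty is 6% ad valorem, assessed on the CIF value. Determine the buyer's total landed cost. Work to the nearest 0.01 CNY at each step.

FOB: the seller bears costs until goods are on board at the origin port; the buyer bears freight, insurance and all costs thereafter.
CIF value = FOB price + freight + insurance = 69906.14 + 1417.13 + 217.24 = 71540.51
Import duty = 71540.51 × 6% = 4292.43
Buyer bears: freight 1417.13 + insurance 217.24 + destination terminal 401.28 + brokerage 302.60 + delivery 1765.95 + duty 4292.43 = 8396.63
Landed cost = invoice 69906.14 + 8396.63 = 78302.77

Total landed cost: CNY 78302.77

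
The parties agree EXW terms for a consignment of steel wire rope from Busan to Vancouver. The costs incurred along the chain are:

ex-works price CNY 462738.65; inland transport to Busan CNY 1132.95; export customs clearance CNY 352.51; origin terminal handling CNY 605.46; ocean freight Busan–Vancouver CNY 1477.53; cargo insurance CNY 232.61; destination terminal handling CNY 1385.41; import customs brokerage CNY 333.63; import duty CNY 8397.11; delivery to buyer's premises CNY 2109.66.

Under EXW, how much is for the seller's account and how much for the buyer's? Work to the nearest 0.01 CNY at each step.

EXW: the seller makes goods available at their premises; the buyer bears all onward costs.
Seller's account: goods 462738.65 = 462738.65
Buyer's account: inland to port 1132.95 + export clearance 352.51 + origin terminal 605.46 + freight 1477.53 + insurance 232.61 + destination terminal 1385.41 + brokerage 333.63 + duty 8397.11 + delivery 2109.66 = 16026.87

Seller: CNY 462738.65; buyer: CNY 16026.87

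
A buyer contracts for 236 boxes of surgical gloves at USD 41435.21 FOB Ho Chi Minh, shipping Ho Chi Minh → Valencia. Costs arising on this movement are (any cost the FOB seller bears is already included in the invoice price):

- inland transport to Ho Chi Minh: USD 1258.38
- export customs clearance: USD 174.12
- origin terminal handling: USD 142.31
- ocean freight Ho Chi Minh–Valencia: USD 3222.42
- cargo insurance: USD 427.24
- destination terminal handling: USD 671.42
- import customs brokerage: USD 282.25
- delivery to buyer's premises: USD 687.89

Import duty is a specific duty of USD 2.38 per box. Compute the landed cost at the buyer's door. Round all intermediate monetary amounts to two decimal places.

FOB: the seller bears costs until goods are on board at the origin port; the buyer bears freight, insurance and all costs thereafter.
Already in the invoice (seller's account under FOB): inland to port, export clearance, origin terminal — exclude.
CIF value = FOB price + freight + insurance = 41435.21 + 3222.42 + 427.24 = 45084.87
Import duty = 236 × 2.38 = 561.68
Buyer bears: freight 3222.42 + insurance 427.24 + destination terminal 671.42 + brokerage 282.25 + delivery 687.89 + duty 561.68 = 5852.90
Landed cost = invoice 41435.21 + 5852.90 = 47288.11

Total landed cost: USD 47288.11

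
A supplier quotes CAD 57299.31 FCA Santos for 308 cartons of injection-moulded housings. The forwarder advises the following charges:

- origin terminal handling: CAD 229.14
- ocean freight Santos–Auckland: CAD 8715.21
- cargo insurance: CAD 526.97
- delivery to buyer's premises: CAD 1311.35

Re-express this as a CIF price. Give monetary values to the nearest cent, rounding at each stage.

CIF price: CAD 66770.63

Not relevant to the conversion: delivery — on the buyer under both terms; not part of either seller's price.
From FCA to CIF, the seller additionally bears: origin terminal, freight, insurance.
CIF price = 57299.31 + 229.14 + 8715.21 + 526.97 = 66770.63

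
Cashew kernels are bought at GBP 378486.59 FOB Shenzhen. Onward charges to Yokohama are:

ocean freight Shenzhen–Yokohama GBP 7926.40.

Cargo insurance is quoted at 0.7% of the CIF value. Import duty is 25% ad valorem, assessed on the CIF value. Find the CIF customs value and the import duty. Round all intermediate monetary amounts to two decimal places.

CIF value: GBP 389136.95; import duty: GBP 97284.24

Let C be the CIF value. C = FOB price + freight + 0.7% × C
C − 0.7% × C = 378486.59 + 7926.40
0.993 × C = 386412.99
C = 386412.99 / 0.993 = 389136.95
Insurance premium = 0.7% × 389136.95 = 2723.96
Import duty = 389136.95 × 25% = 97284.24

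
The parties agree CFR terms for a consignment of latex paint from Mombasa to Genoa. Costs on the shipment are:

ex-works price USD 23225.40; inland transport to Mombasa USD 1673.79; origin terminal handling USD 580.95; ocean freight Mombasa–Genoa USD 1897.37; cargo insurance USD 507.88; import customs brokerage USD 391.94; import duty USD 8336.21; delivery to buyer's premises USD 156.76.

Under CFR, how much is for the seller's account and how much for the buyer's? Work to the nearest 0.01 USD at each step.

CFR: the seller pays costs through ocean freight to the destination port, but not insurance.
Seller's account: goods 23225.40 + inland to port 1673.79 + origin terminal 580.95 + freight 1897.37 = 27377.51
Buyer's account: insurance 507.88 + brokerage 391.94 + duty 8336.21 + delivery 156.76 = 9392.79

Seller: USD 27377.51; buyer: USD 9392.79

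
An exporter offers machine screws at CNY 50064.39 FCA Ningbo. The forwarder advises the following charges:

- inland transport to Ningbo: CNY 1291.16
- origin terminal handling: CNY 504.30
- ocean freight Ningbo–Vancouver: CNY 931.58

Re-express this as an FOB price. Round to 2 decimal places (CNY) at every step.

Not relevant to the conversion: inland to port — on the seller under both FCA and FOB; already in the FCA price and stays in the FOB price. freight — on the buyer under both terms; not part of either seller's price.
From FCA to FOB, the seller additionally bears: origin terminal.
FOB price = 50064.39 + 504.30 = 50568.69

FOB price: CNY 50568.69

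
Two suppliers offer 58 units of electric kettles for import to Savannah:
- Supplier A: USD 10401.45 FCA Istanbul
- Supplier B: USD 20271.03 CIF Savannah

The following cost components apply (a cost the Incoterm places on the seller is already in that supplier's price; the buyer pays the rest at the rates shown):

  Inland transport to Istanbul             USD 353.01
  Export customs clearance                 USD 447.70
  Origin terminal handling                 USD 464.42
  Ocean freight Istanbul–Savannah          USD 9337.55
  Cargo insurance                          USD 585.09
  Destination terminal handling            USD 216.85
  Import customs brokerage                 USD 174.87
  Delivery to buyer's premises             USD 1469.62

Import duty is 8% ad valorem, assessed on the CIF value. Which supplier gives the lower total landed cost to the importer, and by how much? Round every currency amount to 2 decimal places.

Supplier B is cheaper by USD 558.88

Supplier A (FCA):
CIF value = FCA price + origin terminal + freight + insurance = 10401.45 + 464.42 + 9337.55 + 585.09 = 20788.51
Import duty = 20788.51 × 8% = 1663.08
Buyer bears (A): 464.42 + 9337.55 + 585.09 + 216.85 + 174.87 + 1469.62 = 12248.40
Landed cost (A) = invoice 10401.45 + 12248.40 + duty 1663.08 = 24312.93
Supplier B (CIF):
The CIF price already equals the CIF value: 20271.03
Import duty = 20271.03 × 8% = 1621.68
Buyer bears (B): 216.85 + 174.87 + 1469.62 = 1861.34
Landed cost (B) = invoice 20271.03 + 1861.34 + duty 1621.68 = 23754.05
Difference = |24312.93 − 23754.05| = 558.88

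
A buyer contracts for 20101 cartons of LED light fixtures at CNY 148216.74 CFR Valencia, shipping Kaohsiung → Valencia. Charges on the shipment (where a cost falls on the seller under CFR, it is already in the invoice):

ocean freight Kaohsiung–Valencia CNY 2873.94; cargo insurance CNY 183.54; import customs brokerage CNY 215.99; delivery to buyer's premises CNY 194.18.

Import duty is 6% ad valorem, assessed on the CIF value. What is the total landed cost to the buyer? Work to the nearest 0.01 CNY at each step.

CFR: the seller pays costs through ocean freight to the destination port, but not insurance.
Already in the invoice (seller's account under CFR): freight — exclude.
CIF value = CFR price + insurance = 148216.74 + 183.54 = 148400.28
Import duty = 148400.28 × 6% = 8904.02
Buyer bears: insurance 183.54 + brokerage 215.99 + delivery 194.18 + duty 8904.02 = 9497.73
Landed cost = invoice 148216.74 + 9497.73 = 157714.47

Total landed cost: CNY 157714.47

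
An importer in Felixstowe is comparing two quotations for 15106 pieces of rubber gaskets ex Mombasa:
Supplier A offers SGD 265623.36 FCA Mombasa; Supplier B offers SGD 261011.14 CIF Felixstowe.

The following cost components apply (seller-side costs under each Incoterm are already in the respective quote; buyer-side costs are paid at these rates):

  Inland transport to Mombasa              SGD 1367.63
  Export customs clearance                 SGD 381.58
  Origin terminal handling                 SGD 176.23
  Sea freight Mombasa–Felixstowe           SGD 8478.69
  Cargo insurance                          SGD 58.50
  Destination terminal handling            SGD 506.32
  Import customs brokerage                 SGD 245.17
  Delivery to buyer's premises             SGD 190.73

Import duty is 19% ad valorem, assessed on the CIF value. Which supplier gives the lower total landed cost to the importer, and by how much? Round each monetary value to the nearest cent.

Supplier B is cheaper by SGD 15857.51

Supplier A (FCA):
CIF value = FCA price + origin terminal + freight + insurance = 265623.36 + 176.23 + 8478.69 + 58.50 = 274336.78
Import duty = 274336.78 × 19% = 52123.99
Buyer bears (A): 176.23 + 8478.69 + 58.50 + 506.32 + 245.17 + 190.73 = 9655.64
Landed cost (A) = invoice 265623.36 + 9655.64 + duty 52123.99 = 327402.99
Supplier B (CIF):
The CIF price already equals the CIF value: 261011.14
Import duty = 261011.14 × 19% = 49592.12
Buyer bears (B): 506.32 + 245.17 + 190.73 = 942.22
Landed cost (B) = invoice 261011.14 + 942.22 + duty 49592.12 = 311545.48
Difference = |327402.99 − 311545.48| = 15857.51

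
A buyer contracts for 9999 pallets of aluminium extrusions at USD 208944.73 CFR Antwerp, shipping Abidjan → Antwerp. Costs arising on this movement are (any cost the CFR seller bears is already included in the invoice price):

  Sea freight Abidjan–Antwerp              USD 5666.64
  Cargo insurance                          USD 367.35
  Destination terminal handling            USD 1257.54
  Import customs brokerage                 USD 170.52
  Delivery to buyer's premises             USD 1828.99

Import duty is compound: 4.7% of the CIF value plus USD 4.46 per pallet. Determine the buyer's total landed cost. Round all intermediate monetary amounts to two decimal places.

CFR: the seller pays costs through ocean freight to the destination port, but not insurance.
Already in the invoice (seller's account under CFR): freight — exclude.
CIF value = CFR price + insurance = 208944.73 + 367.35 = 209312.08
Ad valorem component: 209312.08 × 4.7% = 9837.67
Specific component: 9999 × 4.46 = 44595.54
Import duty = 9837.67 + 44595.54 = 54433.21
Buyer bears: insurance 367.35 + destination terminal 1257.54 + brokerage 170.52 + delivery 1828.99 + duty 54433.21 = 58057.61
Landed cost = invoice 208944.73 + 58057.61 = 267002.34

Total landed cost: USD 267002.34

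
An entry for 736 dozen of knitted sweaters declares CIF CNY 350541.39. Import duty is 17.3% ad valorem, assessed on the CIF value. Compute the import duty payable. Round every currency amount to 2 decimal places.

Import duty: CNY 60643.66

Import duty = 350541.39 × 17.3% = 60643.66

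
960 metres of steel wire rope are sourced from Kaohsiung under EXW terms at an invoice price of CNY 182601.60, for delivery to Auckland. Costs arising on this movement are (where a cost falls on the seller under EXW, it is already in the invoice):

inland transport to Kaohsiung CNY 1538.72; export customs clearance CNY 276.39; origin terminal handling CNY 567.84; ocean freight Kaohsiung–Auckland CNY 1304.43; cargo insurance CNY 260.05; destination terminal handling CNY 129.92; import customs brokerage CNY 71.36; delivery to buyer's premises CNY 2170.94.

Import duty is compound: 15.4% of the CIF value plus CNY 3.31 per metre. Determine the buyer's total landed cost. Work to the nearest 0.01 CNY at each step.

EXW: the seller makes goods available at their premises; the buyer bears all onward costs.
CIF value = EXW price + inland to port + export clearance + origin terminal + freight + insurance = 182601.60 + 1538.72 + 276.39 + 567.84 + 1304.43 + 260.05 = 186549.03
Ad valorem component: 186549.03 × 15.4% = 28728.55
Specific component: 960 × 3.31 = 3177.60
Import duty = 28728.55 + 3177.60 = 31906.15
Buyer bears: inland to port 1538.72 + export clearance 276.39 + origin terminal 567.84 + freight 1304.43 + insurance 260.05 + destination terminal 129.92 + brokerage 71.36 + delivery 2170.94 + duty 31906.15 = 38225.80
Landed cost = invoice 182601.60 + 38225.80 = 220827.40

Total landed cost: CNY 220827.40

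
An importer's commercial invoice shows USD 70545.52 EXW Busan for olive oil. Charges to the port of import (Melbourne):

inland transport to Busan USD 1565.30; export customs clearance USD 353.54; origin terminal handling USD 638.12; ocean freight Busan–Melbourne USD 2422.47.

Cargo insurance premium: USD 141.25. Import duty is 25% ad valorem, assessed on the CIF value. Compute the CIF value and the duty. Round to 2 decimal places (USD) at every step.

CIF = EXW price + pre-shipment costs + freight + insurance
CIF = 70545.52 + 1565.30 + 353.54 + 638.12 + 2422.47 + 141.25 = 75666.20
Import duty = 75666.20 × 25% = 18916.55

CIF value: USD 75666.20; import duty: USD 18916.55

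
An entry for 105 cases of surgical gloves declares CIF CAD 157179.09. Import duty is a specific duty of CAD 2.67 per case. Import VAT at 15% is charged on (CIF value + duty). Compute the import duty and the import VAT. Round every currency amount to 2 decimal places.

Import duty = 105 × 2.67 = 280.35
VAT base = CIF + duty = 157179.09 + 280.35 = 157459.44
Import VAT = 157459.44 × 15% = 23618.92

Import duty: CAD 280.35; import VAT: CAD 23618.92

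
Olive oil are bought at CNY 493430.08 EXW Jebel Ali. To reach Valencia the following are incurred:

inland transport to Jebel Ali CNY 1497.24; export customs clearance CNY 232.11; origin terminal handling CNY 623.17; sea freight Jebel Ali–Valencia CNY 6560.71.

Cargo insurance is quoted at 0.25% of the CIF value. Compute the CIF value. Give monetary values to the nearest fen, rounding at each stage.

Let C be the CIF value. C = EXW price + pre-shipment costs + freight + 0.25% × C
C − 0.25% × C = 493430.08 + 1497.24 + 232.11 + 623.17 + 6560.71
0.9975 × C = 502343.31
C = 502343.31 / 0.9975 = 503602.32
Insurance premium = 0.25% × 503602.32 = 1259.01

CIF value: CNY 503602.32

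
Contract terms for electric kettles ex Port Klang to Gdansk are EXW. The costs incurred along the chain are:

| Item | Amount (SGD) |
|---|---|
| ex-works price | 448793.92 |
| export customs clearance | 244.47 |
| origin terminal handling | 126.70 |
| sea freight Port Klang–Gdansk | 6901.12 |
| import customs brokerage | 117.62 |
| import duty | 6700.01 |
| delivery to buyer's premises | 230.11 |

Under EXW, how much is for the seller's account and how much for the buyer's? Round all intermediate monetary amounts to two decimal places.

Seller: SGD 448793.92; buyer: SGD 14320.03

EXW: the seller makes goods available at their premises; the buyer bears all onward costs.
Seller's account: goods 448793.92 = 448793.92
Buyer's account: export clearance 244.47 + origin terminal 126.70 + freight 6901.12 + brokerage 117.62 + duty 6700.01 + delivery 230.11 = 14320.03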